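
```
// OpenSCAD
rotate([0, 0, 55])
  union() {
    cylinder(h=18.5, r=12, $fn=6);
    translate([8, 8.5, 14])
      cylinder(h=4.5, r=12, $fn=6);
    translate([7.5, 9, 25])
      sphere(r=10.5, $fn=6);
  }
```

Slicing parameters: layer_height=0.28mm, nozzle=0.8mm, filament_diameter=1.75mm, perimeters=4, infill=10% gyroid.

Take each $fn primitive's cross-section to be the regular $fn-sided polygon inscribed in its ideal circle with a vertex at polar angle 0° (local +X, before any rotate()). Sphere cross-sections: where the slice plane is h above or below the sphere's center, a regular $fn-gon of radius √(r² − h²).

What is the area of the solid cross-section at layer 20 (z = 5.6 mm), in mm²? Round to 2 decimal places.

374.12 mm²

At z = 5.6 mm: the r=12 cylinder contributes a regular 6-gon of circumradius 12 (area = (6/2)·12.000²·sin(360°/6) = 374.12 mm²); the cylinder at (8, 8.5) is absent (z outside [14, 18.5]); the sphere at (7.5, 9) does not reach this height (|z−center|=19.400 > r=10.5); Merging all regions: only the r=12 cylinder is present, so the union is just that shape — area = 374.12 mm²; (whole slice rotated 55° about Z — lengths, areas and connectivity unchanged). Overall, the cross-section is a single solid region. Net area = 374.12 mm².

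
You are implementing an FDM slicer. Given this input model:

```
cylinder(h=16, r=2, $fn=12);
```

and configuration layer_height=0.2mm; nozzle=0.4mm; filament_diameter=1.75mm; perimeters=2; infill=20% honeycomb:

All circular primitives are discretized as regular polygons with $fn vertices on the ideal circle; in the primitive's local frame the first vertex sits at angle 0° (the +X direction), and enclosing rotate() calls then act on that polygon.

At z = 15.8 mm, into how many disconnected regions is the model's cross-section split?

1

At z = 15.8 mm: the r=2 cylinder gives a regular 12-gon of circumradius 2 (constant along its height). The result has 1 disconnected region.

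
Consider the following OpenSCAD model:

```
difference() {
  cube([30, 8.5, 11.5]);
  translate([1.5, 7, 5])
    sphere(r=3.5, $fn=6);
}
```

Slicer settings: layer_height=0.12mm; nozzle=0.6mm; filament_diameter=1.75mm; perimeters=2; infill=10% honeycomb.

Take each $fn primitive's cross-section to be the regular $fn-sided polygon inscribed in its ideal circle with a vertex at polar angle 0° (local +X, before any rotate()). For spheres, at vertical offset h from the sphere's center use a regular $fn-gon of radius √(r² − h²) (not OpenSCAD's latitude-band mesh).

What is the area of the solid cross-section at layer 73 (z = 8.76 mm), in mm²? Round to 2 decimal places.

At z = 8.76 mm: the cube (footprint 30×8.5) is included at this height (area 255.00 mm²); the sphere at (1.5, 7) is not intersected at this z (|z−center|=3.760 > r=3.5); After the difference (first − rest): none of the subtracted shapes is present at this height, so the 30×8.5 cube is unchanged — area = 255.00 mm². Overall, the cross-section is a single solid region. Net area = 255.00 mm².

255.00 mm²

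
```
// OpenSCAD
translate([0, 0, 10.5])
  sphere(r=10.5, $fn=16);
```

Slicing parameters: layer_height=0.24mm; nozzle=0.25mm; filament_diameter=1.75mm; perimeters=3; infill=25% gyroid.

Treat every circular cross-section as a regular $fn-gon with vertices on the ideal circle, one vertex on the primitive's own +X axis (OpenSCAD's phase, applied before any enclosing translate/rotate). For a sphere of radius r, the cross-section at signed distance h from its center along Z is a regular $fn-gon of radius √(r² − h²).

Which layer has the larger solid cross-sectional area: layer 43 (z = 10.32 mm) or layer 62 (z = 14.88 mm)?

Layer 43 (z = 10.32): the r=10.5 sphere slices to a regular 16-gon of circumradius 10.498 (√(r²−h²) with h=0.18 from center) (area = (16/2)·10.498²·sin(360°/16) = 337.43 mm²). So its area = 337.43 mm². Layer 62 (z = 14.88): the r=10.5 sphere contributes a regular 16-gon of circumradius √(10.5²−4.38²) = 9.543 (area = (16/2)·9.543²·sin(360°/16) = 278.79 mm²). So its area = 278.79 mm². Layer 43 is larger (337.43 vs 278.79 mm²).

layer 43 (z = 10.32 mm)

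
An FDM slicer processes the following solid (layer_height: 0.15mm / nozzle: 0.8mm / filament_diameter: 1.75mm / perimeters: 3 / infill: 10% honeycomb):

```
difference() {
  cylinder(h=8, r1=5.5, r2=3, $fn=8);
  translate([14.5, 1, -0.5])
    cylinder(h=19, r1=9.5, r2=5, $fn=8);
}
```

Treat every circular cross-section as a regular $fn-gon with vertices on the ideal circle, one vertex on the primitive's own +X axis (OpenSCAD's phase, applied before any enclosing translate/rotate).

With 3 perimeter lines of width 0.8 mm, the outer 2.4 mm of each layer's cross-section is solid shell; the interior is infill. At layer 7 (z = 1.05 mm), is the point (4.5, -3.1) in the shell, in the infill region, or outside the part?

outside

At z = 1.05 mm: the cone (r1=5.5→r2=3) has section circumradius 5.172 here — a regular 8-gon; the cone at (14.5, 1): at t=0.082 of its height the radius interpolates to r₁+(r₂−r₁)t = 9.133, giving a regular 8-gon of that circumradius; Subtracting the remaining from the first: starting from the cone, the cone at (14.5, 1) misses the remaining region (no effect) — 1 connected region. Overall, the cross-section is a single solid region. The nearest boundary edge runs (5.17, 0.00)→(3.66, -3.66); distance from the point to it = 0.57 mm. The point is not inside any of the regions above, so it lies outside the cross-section (0.57 mm from the nearest boundary).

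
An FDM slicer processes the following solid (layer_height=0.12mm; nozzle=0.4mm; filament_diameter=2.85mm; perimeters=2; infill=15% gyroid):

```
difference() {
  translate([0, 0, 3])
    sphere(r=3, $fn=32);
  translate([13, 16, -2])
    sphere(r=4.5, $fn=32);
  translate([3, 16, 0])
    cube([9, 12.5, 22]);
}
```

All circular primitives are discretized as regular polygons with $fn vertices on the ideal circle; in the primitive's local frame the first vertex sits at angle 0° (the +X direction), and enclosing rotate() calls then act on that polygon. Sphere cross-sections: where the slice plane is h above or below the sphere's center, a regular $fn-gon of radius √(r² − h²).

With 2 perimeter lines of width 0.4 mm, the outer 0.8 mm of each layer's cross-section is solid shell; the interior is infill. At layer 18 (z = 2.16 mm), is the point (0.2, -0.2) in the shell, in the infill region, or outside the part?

At z = 2.16 mm: the sphere: section is a regular 32-gon, circumradius = √(r²−h²) = √(3²−0.84²) = 2.880; the r=4.5 sphere at (13, 16) contributes a regular 32-gon of circumradius √(4.5²−4.16²) = 1.716; the cube at (3, 16) is present — its section is the full 9×12.5 rectangle; Taking the first minus the rest: starting from the r=3 sphere, the r=4.5 sphere at (13, 16) misses the remaining region (no effect); the 9×12.5 cube at (3, 16) misses the remaining region (no effect) — 1 connected region. Overall, the cross-section is a single solid region. The nearest boundary edge runs (2.39, -1.60)→(2.04, -2.04); distance from the point to it = 2.58 mm. The point is inside the cross-section and 2.58 mm from the nearest boundary — more than the 0.8 mm shell width (2 × 0.4), so it's in the infill interior.

infill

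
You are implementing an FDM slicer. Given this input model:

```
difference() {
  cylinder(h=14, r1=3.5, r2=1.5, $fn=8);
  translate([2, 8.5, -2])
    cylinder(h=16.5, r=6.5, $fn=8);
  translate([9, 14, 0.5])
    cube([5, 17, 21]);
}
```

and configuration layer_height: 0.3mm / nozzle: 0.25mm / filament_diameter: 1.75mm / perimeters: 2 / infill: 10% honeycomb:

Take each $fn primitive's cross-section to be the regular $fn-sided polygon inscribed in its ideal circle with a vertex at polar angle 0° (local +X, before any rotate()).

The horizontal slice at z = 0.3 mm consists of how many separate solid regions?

1

At z = 0.3 mm: the cone contributes a regular 8-gon of circumradius 3.457 (interpolated between r1=3.5 and r2=1.5 at t=0.021); the cylinder at (2, 8.5): section is a regular 8-gon, circumradius r=6.5; the cube at (9, 14) does not reach this height (z outside [0.5, 21.5]); After the difference (first − rest): starting from the cone, the r=6.5 cylinder at (2, 8.5) partially overlaps it — only the 1.71 mm² overlap (of its 119.50 mm²) is removed, clipping the outline — 1 connected region. The result has 1 disconnected region.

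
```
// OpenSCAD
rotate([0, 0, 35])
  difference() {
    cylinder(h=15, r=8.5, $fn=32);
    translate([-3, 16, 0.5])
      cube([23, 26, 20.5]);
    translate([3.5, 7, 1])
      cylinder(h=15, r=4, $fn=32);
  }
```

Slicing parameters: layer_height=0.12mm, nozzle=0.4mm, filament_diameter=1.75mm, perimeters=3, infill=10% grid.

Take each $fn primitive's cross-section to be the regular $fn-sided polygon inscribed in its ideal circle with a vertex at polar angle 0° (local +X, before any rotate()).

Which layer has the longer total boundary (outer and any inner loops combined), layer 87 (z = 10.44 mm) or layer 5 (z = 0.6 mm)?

layer 87 (z = 10.44 mm)

Layer 87 (z = 10.44): the cylinder: section is a regular 32-gon, circumradius r=8.5 (perimeter = 2·32·8.500·sin(180°/32) = 53.32 mm); the cube at (-3, 16) is present — its section is the full 23×26 rectangle (perimeter 98.00 mm); the cylinder at (3.5, 7): section is a regular 32-gon, circumradius r=4 (perimeter = 2·32·4.000·sin(180°/32) = 25.09 mm); Taking the first minus the rest: starting from the r=8.5 cylinder, the 23×26 cube at (-3, 16) misses the remaining region (no effect); the r=4 cylinder at (3.5, 7) partially overlaps it — only the 27.55 mm² overlap (of its 49.94 mm²) is removed, clipping the outline — boundary = 56.91 mm; (rotated 35° about Z; rotation is an isometry so areas/perimeters/island counts are preserved). So its perimeter = 56.91 mm. Layer 5 (z = 0.6): the cylinder: section is a regular 32-gon, circumradius r=8.5 (perimeter = 2·32·8.500·sin(180°/32) = 53.32 mm); the cube at (-3, 16) (footprint 23×26) is included at this height (perimeter 98.00 mm); the cylinder at (3.5, 7) does not reach this height (z outside [1, 16]); After the difference (first − rest): starting from the r=8.5 cylinder, the 23×26 cube at (-3, 16) misses the remaining region (no effect) — boundary = 53.32 mm; (rotated 35° about Z; rotation is an isometry so areas/perimeters/island counts are preserved). So its perimeter = 53.32 mm. Layer 87 is larger (56.91 vs 53.32 mm).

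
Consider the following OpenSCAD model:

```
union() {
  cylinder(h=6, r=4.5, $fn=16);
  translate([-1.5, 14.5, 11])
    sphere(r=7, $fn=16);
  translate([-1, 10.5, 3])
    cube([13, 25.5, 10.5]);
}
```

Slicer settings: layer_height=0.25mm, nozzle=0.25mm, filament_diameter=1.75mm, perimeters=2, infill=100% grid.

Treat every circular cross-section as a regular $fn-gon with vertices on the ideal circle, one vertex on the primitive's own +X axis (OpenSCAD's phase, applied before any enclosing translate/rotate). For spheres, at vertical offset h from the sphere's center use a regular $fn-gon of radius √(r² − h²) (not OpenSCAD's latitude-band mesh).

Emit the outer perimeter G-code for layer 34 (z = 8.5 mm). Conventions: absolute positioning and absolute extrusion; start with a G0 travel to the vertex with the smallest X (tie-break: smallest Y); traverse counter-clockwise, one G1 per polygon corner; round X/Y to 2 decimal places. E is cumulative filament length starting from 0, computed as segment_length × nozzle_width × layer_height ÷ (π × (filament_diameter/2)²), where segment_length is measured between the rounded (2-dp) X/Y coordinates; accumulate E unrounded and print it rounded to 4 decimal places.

At z = 8.5 mm: the cylinder is not intersected at this z (z outside [0, 6]); the r=7 sphere at (-1.5, 14.5) contributes a regular 16-gon of circumradius √(7²−2.5²) = 6.538; the cube at (-1, 10.5) is present — its section is the full 13×25.5 rectangle; Combining (union): the regions partially overlap (shared area 51.51 mm²), so overlapping operands fuse into one piece — 1 connected region. The outline is a single polygon with 16 vertices. Extrusion per mm of travel: 0.25 × 0.25 / (π × 0.875²) = 0.025984. Accumulating E over each segment gives final E = 2.3070.

G0 X-8.04 Y14.50 Z8.50
G1 X-7.54 Y12.00 E0.0662
G1 X-6.12 Y9.88 E0.1326
G1 X-4.00 Y8.46 E0.1989
G1 X-1.50 Y7.96 E0.2651
G1 X1.00 Y8.46 E0.3313
G1 X3.12 Y9.88 E0.3977
G1 X3.54 Y10.50 E0.4171
G1 X12.00 Y10.50 E0.6369
G1 X12.00 Y36.00 E1.2995
G1 X-1.00 Y36.00 E1.6373
G1 X-1.00 Y20.94 E2.0287
G1 X-1.50 Y21.04 E2.0419
G1 X-4.00 Y20.54 E2.1082
G1 X-6.12 Y19.12 E2.1745
G1 X-7.54 Y17.00 E2.2408
G1 X-8.04 Y14.50 E2.3070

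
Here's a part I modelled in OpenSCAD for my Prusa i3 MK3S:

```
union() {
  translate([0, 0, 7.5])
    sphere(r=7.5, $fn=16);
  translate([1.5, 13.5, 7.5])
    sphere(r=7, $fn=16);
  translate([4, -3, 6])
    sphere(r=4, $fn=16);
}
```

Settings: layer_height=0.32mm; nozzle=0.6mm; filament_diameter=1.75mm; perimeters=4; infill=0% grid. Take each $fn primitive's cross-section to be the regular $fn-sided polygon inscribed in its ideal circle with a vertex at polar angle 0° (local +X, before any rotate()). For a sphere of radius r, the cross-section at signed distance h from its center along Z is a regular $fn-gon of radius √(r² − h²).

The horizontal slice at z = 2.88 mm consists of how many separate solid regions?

At z = 2.88 mm: the r=7.5 sphere slices to a regular 16-gon of circumradius 5.908 (√(r²−h²) with h=4.62 from center); the r=7 sphere at (1.5, 13.5) contributes a regular 16-gon of circumradius √(7²−4.62²) = 5.259; the sphere at (4, -3): section is a regular 16-gon, circumradius = √(r²−h²) = √(4²−3.12²) = 2.503; Merging all regions: the regions partially overlap (shared area 12.80 mm²), so overlapping operands fuse into one piece — 2 connected regions. The result has 2 disconnected regions.

2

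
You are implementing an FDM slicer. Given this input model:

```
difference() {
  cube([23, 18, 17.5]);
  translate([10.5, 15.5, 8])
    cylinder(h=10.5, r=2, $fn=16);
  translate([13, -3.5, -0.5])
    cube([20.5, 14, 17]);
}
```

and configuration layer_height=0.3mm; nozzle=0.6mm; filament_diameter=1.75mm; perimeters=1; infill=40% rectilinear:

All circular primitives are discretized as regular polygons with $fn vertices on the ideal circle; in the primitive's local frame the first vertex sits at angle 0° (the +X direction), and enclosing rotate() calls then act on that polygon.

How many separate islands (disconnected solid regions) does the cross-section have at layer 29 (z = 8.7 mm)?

At z = 8.7 mm: the 23×18 cube contributes its full rectangle; the r=2 cylinder at (10.5, 15.5) gives a regular 16-gon of circumradius 2 (constant along its height); the cube at (13, -3.5) is present — its section is the full 20.5×14 rectangle; Taking the first minus the rest: starting from the 23×18 cube, the r=2 cylinder at (10.5, 15.5) lies wholly inside it (removes its full 12.25 mm² and its 12.49 mm outline becomes a hole wall); the 20.5×14 cube at (13, -3.5) partially overlaps it — only the 105.00 mm² overlap (of its 287.00 mm²) is removed, clipping the outline — 1 connected region with 1 hole. Overall, the cross-section is one region with 1 hole. Island count = 1.

1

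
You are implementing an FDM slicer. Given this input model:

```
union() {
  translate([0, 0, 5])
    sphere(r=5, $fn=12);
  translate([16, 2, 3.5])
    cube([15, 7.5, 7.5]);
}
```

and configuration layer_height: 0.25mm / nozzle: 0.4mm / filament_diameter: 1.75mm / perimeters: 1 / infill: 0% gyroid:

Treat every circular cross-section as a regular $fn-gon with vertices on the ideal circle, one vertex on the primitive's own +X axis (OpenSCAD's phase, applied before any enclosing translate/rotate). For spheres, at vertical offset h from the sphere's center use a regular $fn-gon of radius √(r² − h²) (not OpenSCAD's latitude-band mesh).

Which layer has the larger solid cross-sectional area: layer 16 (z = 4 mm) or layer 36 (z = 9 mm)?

Layer 16 (z = 4): the r=5 sphere contributes a regular 12-gon of circumradius √(5²−1²) = 4.899 (area = (12/2)·4.899²·sin(360°/12) = 72.00 mm²); the cube at (16, 2) (footprint 15×7.5) is included at this height (area 112.50 mm²); Combining (union): the 2 present regions are separate (no shared area or edge), so areas and boundary lengths simply add and each stays a separate island — area = 184.50 mm². So its area = 184.50 mm². Layer 36 (z = 9): the sphere: section is a regular 12-gon, circumradius = √(r²−h²) = √(5²−4²) = 3.000 (area = (12/2)·3.000²·sin(360°/12) = 27.00 mm²); the cube at (16, 2) is present — its section is the full 15×7.5 rectangle (area 112.50 mm²); Merging all regions: the 2 present regions are separate (no shared area or edge), so areas and boundary lengths simply add and each stays a separate island — area = 139.50 mm². So its area = 139.50 mm². Layer 16 is larger (184.50 vs 139.50 mm²).

layer 16 (z = 4 mm)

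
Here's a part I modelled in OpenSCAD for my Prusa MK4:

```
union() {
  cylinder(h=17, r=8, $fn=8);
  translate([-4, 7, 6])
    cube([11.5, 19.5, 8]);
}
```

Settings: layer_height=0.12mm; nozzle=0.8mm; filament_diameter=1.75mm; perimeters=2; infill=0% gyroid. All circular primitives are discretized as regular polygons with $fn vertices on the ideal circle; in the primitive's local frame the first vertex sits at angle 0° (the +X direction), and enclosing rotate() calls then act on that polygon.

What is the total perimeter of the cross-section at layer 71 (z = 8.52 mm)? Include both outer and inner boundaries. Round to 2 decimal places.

At z = 8.52 mm: the r=8 cylinder contributes a regular 8-gon of circumradius 8 (perimeter = 2·8·8.000·sin(180°/8) = 48.98 mm); the 11.5×19.5 cube at (-4, 7) contributes its full rectangle (perimeter 62.00 mm); Combining (union): the regions partially overlap (shared area 2.41 mm²), so the edge portions inside another operand are dropped and the merged outline is re-measured after clipping — boundary = 100.93 mm. Overall, the cross-section is a single solid region. Total boundary length (outer) = 100.93 mm.

100.93 mm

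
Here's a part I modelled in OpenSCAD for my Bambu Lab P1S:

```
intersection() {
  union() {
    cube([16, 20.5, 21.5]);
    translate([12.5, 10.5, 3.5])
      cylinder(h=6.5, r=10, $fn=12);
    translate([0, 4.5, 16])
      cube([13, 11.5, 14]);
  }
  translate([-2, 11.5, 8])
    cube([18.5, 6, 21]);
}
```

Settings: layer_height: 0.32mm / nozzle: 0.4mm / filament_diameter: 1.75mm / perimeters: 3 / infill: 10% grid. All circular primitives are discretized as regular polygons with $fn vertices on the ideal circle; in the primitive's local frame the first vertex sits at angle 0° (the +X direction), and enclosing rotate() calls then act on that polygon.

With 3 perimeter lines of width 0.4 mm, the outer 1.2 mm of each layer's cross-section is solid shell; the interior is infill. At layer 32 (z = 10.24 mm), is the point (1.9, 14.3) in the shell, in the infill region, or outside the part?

infill

At z = 10.24 mm: the cube is present — its section is the full 16×20.5 rectangle; the cylinder at (12.5, 10.5) is absent (z outside [3.5, 10]); the cube at (0, 4.5) is not intersected at this z (z outside [16, 30]); Merging all regions: only the 16×20.5 cube is present, so the union is just that shape — 1 connected region; the cube at (-2, 11.5) is present — its section is the full 18.5×6 rectangle; Taking the intersection: the 18.5×6 cube at (-2, 11.5) partially overlaps that combined region; clipping to the common part keeps 96.00 mm² — 1 connected region. Overall, the cross-section is a single solid region. The nearest boundary edge runs (0.00, 11.50)→(0.00, 17.50); distance from the point to it = 1.90 mm. The point is inside the cross-section and 1.90 mm from the nearest boundary — more than the 1.2 mm shell width (3 × 0.4), so it's in the infill interior.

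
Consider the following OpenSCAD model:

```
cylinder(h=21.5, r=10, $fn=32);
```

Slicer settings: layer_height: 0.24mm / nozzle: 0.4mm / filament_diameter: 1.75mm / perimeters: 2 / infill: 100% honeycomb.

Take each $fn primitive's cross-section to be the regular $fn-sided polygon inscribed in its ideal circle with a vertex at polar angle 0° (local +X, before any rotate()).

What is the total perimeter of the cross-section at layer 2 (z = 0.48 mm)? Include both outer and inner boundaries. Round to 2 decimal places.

62.73 mm

At z = 0.48 mm: the r=10 cylinder contributes a regular 32-gon of circumradius 10 (perimeter = 2·32·10.000·sin(180°/32) = 62.73 mm). Overall, the cross-section is a single solid region. Total boundary length (outer) = 62.73 mm.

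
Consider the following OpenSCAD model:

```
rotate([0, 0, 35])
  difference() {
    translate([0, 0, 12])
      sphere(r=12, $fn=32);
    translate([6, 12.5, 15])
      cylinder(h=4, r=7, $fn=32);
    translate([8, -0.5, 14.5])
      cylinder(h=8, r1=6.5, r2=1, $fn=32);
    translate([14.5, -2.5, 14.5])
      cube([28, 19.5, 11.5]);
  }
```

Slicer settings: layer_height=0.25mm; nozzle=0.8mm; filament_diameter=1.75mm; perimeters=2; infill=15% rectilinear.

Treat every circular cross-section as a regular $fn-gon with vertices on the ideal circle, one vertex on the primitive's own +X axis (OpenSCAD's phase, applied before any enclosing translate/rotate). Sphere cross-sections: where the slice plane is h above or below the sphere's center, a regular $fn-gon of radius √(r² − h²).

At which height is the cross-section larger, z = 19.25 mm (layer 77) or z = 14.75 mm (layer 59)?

layer 59 (z = 14.75 mm)

Layer 77 (z = 19.25): the sphere: section is a regular 32-gon, circumradius = √(r²−h²) = √(12²−7.25²) = 9.562 (area = (32/2)·9.562²·sin(360°/32) = 285.42 mm²); the cylinder at (6, 12.5) is not intersected at this z (z outside [15, 19]); the cone at (8, -0.5): at t=0.594 of its height the radius interpolates to r₁+(r₂−r₁)t = 3.234, giving a regular 32-gon of that circumradius (area = (32/2)·3.234²·sin(360°/32) = 32.65 mm²); the cube at (14.5, -2.5) is present — its section is the full 28×19.5 rectangle (area 546.00 mm²); Subtracting the remaining from the first: starting from the r=12 sphere (285.42 mm²), the cone at (8, -0.5) partially overlaps it — only the 24.81 mm² overlap (of its 32.65 mm²) is removed, clipping the outline; the 28×19.5 cube at (14.5, -2.5) misses the remaining region (no effect) — area = 260.60 mm²; (whole slice rotated 35° about Z — lengths, areas and connectivity unchanged). So its area = 260.60 mm². Layer 59 (z = 14.75): the sphere: section is a regular 32-gon, circumradius = √(r²−h²) = √(12²−2.75²) = 11.681 (area = (32/2)·11.681²·sin(360°/32) = 425.88 mm²); the cylinder at (6, 12.5) is absent (z outside [15, 19]); the cone at (8, -0.5) (r1=6.5→r2=1) has section circumradius 6.328 here — a regular 32-gon (area = (32/2)·6.328²·sin(360°/32) = 125.00 mm²); the cube at (14.5, -2.5) is present — its section is the full 28×19.5 rectangle (area 546.00 mm²); After the difference (first − rest): starting from the r=12 sphere (425.88 mm²), the cone at (8, -0.5) partially overlaps it — only the 100.38 mm² overlap (of its 125.00 mm²) is removed, clipping the outline; the 28×19.5 cube at (14.5, -2.5) misses the remaining region (no effect) — area = 325.50 mm²; (rotated 35° about Z; rotation is an isometry so areas/perimeters/island counts are preserved). So its area = 325.50 mm². Layer 59 is larger (325.50 vs 260.60 mm²).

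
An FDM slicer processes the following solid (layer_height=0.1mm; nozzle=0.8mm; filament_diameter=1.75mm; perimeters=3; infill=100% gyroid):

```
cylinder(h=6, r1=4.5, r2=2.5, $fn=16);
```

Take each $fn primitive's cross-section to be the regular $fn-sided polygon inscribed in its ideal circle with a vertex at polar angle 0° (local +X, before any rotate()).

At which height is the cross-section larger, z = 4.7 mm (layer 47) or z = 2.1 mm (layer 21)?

Layer 47 (z = 4.7): the cone: at t=0.783 of its height the radius interpolates to r₁+(r₂−r₁)t = 2.933, giving a regular 16-gon of that circumradius (area = (16/2)·2.933²·sin(360°/16) = 26.34 mm²). So its area = 26.34 mm². Layer 21 (z = 2.1): the cone: at t=0.350 of its height the radius interpolates to r₁+(r₂−r₁)t = 3.800, giving a regular 16-gon of that circumradius (area = (16/2)·3.800²·sin(360°/16) = 44.21 mm²). So its area = 44.21 mm². Layer 21 is larger (44.21 vs 26.34 mm²).

layer 21 (z = 2.1 mm)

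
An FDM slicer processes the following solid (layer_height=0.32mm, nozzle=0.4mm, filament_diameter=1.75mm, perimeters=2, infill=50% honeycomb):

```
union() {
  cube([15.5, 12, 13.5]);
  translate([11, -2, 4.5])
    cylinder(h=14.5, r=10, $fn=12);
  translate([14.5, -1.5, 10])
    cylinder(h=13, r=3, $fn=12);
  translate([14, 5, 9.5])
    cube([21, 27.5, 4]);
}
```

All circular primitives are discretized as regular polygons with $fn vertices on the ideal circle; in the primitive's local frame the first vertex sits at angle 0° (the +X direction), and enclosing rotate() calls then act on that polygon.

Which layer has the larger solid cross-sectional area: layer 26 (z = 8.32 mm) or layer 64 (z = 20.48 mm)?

layer 26 (z = 8.32 mm)

Layer 26 (z = 8.32): the 15.5×12 cube contributes its full rectangle (area 186.00 mm²); the cylinder at (11, -2): section is a regular 12-gon, circumradius r=10 (area = (12/2)·10.000²·sin(360°/12) = 300.00 mm²); the cylinder at (14.5, -1.5) does not reach this height (z outside [10, 23]); the cube at (14, 5) is absent (z outside [9.5, 13.5]); Combining (union): the regions partially overlap — summed areas 486.00 mm² minus the doubly-counted overlap 88.82 mm² gives 397.18 mm² — area = 397.18 mm². So its area = 397.18 mm². Layer 64 (z = 20.48): the cube is not intersected at this z (z outside [0, 13.5]); the cylinder at (11, -2) does not reach this height (z outside [4.5, 19]); the r=3 cylinder at (14.5, -1.5) contributes a regular 12-gon of circumradius 3 (area = (12/2)·3.000²·sin(360°/12) = 27.00 mm²); the cube at (14, 5) is absent (z outside [9.5, 13.5]); Combining (union): only the r=3 cylinder at (14.5, -1.5) is present, so the union is just that shape — area = 27.00 mm². So its area = 27.00 mm². Layer 26 is larger (397.18 vs 27.00 mm²).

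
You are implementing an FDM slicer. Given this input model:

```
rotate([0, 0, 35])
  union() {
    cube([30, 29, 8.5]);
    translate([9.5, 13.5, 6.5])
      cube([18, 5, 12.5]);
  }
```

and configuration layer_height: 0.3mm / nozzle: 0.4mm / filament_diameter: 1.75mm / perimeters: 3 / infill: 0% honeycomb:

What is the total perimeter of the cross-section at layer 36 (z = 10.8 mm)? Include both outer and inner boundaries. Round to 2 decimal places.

At z = 10.8 mm: the cube is not intersected at this z (z outside [0, 8.5]); the cube at (9.5, 13.5) is present — its section is the full 18×5 rectangle (perimeter 46.00 mm); Merging all regions: only the 18×5 cube at (9.5, 13.5) is present, so the union is just that shape — boundary = 46.00 mm; (whole slice rotated 35° about Z — lengths, areas and connectivity unchanged). Overall, the cross-section is a single solid region. Total boundary length (outer) = 46.00 mm.

46.00 mm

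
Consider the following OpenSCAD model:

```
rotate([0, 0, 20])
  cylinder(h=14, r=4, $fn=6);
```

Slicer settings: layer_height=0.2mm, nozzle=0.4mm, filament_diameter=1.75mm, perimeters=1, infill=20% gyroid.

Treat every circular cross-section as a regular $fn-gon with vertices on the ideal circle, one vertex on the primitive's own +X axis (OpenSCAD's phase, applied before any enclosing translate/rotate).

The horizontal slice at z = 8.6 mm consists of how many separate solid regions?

At z = 8.6 mm: the r=4 cylinder gives a regular 6-gon of circumradius 4 (constant along its height); (rotated 20° about Z; rotation is an isometry so areas/perimeters/island counts are preserved). The result has 1 disconnected region.

1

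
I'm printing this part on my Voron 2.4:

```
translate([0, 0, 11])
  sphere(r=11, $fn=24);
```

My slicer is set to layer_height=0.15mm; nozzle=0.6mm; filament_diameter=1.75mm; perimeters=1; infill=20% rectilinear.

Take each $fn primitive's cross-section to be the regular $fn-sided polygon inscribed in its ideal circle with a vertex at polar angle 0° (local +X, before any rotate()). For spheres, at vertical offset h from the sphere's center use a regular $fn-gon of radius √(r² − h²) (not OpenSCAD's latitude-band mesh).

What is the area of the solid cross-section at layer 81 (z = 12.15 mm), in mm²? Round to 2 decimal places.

At z = 12.15 mm: the r=11 sphere slices to a regular 24-gon of circumradius 10.940 (√(r²−h²) with h=1.15 from center) (area = (24/2)·10.940²·sin(360°/24) = 371.70 mm²). Overall, the cross-section is a single solid region. Net area = 371.70 mm².

371.70 mm²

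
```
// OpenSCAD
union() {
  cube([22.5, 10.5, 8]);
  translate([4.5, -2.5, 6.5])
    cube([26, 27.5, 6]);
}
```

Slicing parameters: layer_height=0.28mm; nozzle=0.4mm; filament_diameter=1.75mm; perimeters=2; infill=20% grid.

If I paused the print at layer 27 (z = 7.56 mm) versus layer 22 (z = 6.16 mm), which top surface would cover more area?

Layer 27 (z = 7.56): the cube (footprint 22.5×10.5) is included at this height (area 236.25 mm²); the cube at (4.5, -2.5) (footprint 26×27.5) is included at this height (area 715.00 mm²); Taking the union: the regions partially overlap — summed areas 951.25 mm² minus the doubly-counted overlap 189.00 mm² gives 762.25 mm² — area = 762.25 mm². So its area = 762.25 mm². Layer 22 (z = 6.16): the cube (footprint 22.5×10.5) is included at this height (area 236.25 mm²); the cube at (4.5, -2.5) is not intersected at this z (z outside [6.5, 12.5]); Taking the union: only the 22.5×10.5 cube is present, so the union is just that shape — area = 236.25 mm². So its area = 236.25 mm². Layer 27 is larger (762.25 vs 236.25 mm²).

layer 27 (z = 7.56 mm)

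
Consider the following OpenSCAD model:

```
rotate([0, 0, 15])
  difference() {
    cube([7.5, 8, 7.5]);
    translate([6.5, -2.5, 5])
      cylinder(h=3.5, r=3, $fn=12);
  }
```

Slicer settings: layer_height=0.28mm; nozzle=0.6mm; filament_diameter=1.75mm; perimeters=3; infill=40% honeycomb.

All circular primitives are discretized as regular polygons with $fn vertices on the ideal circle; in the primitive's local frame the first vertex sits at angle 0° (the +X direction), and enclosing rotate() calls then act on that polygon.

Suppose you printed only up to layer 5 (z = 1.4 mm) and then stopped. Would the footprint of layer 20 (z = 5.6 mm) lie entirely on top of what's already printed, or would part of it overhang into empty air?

entirely on top

Compare the two slices. At z = 1.4: the 7.5×8 cube contributes its full rectangle (area 60.00 mm²); the cylinder at (6.5, -2.5) is not intersected at this z (z outside [5, 8.5]); Taking the first minus the rest: none of the subtracted shapes is present at this height, so the 7.5×8 cube is unchanged — area = 60.00 mm²; (rotated 15° about Z; rotation is an isometry so areas/perimeters/island counts are preserved). At z = 5.6: the cube (footprint 7.5×8) is included at this height (area 60.00 mm²); the r=3 cylinder at (6.5, -2.5) gives a regular 12-gon of circumradius 3 (constant along its height) (area = (12/2)·3.000²·sin(360°/12) = 27.00 mm²); After the difference (first − rest): starting from the 7.5×8 cube (60.00 mm²), the r=3 cylinder at (6.5, -2.5) partially overlaps it — only the 0.82 mm² overlap (of its 27.00 mm²) is removed, clipping the outline — area = 59.18 mm²; (whole slice rotated 15° about Z — lengths, areas and connectivity unchanged). Checking containment: the cross-section at z = 5.6 is a subset of the cross-section at z = 1.4.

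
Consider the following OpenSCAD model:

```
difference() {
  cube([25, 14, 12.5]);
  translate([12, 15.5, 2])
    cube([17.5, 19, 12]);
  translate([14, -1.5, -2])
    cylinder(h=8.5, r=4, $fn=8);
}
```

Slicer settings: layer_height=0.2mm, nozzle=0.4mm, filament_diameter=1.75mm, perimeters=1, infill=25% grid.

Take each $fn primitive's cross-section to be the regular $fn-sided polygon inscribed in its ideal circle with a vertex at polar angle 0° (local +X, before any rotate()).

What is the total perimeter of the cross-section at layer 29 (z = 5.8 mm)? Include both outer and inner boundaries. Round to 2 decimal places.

80.24 mm

At z = 5.8 mm: the cube (footprint 25×14) is included at this height (perimeter 78.00 mm); the cube at (12, 15.5) (footprint 17.5×19) is included at this height (perimeter 73.00 mm); the cylinder at (14, -1.5): section is a regular 8-gon, circumradius r=4 (perimeter = 2·8·4.000·sin(180°/8) = 24.49 mm); Subtracting the remaining from the first: starting from the 25×14 cube, the 17.5×19 cube at (12, 15.5) misses the remaining region (no effect); the r=4 cylinder at (14, -1.5) partially overlaps it — only the 11.56 mm² overlap (of its 45.25 mm²) is removed, clipping the outline — boundary = 80.24 mm. Overall, the cross-section is a single solid region. Total boundary length (outer) = 80.24 mm.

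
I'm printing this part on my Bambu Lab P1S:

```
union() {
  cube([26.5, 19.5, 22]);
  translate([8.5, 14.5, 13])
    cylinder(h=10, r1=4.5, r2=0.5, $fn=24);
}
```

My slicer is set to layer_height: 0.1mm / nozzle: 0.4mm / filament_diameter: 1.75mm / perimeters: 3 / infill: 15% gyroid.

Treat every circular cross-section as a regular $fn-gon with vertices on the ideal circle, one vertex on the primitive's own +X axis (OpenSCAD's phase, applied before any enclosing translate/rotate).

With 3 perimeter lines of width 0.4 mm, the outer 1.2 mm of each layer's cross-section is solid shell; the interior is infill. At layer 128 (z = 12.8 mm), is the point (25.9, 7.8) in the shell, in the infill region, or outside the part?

At z = 12.8 mm: the cube is present — its section is the full 26.5×19.5 rectangle; the cone at (8.5, 14.5) does not reach this height (z outside [13, 23]); Taking the union: only the 26.5×19.5 cube is present, so the union is just that shape — 1 connected region. Overall, the cross-section is a single solid region. The nearest boundary edge runs (26.50, 0.00)→(26.50, 19.50); distance from the point to it = 0.60 mm. The point is inside the cross-section, 0.60 mm from the nearest boundary — within the 1.2 mm shell band (3 × 0.4).

shell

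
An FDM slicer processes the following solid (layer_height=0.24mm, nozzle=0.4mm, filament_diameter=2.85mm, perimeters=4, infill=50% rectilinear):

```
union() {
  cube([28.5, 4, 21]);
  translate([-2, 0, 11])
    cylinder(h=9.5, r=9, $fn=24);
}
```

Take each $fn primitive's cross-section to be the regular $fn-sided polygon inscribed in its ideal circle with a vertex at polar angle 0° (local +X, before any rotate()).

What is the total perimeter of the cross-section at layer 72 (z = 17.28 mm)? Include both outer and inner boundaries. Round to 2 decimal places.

At z = 17.28 mm: the 28.5×4 cube contributes its full rectangle (perimeter 65.00 mm); the cylinder at (-2, 0): section is a regular 24-gon, circumradius r=9 (perimeter = 2·24·9.000·sin(180°/24) = 56.39 mm); Taking the union: the regions partially overlap (shared area 26.55 mm²), so the edge portions inside another operand are dropped and the merged outline is re-measured after clipping — boundary = 100.23 mm. Overall, the cross-section is a single solid region. Total boundary length (outer) = 100.23 mm.

100.23 mm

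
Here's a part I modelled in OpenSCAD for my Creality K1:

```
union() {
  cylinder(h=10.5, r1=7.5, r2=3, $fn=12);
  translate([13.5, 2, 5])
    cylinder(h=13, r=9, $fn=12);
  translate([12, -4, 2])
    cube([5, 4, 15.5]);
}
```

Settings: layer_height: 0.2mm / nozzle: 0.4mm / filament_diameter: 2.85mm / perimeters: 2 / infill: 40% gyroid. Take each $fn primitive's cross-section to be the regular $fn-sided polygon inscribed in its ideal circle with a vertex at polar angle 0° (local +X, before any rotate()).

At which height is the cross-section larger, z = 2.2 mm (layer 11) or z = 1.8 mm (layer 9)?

layer 11 (z = 2.2 mm)

Layer 11 (z = 2.2): the cone: at t=0.210 of its height the radius interpolates to r₁+(r₂−r₁)t = 6.557, giving a regular 12-gon of that circumradius (area = (12/2)·6.557²·sin(360°/12) = 128.99 mm²); the cylinder at (13.5, 2) does not reach this height (z outside [5, 18]); the 5×4 cube at (12, -4) contributes its full rectangle (area 20.00 mm²); Combining (union): the 2 present regions are separate (no shared area or edge), so areas and boundary lengths simply add and each stays a separate island — area = 148.99 mm². So its area = 148.99 mm². Layer 9 (z = 1.8): the cone contributes a regular 12-gon of circumradius 6.729 (interpolated between r1=7.5 and r2=3 at t=0.171) (area = (12/2)·6.729²·sin(360°/12) = 135.82 mm²); the cylinder at (13.5, 2) is absent (z outside [5, 18]); the cube at (12, -4) does not reach this height (z outside [2, 17.5]); Taking the union: only the cone is present, so the union is just that shape — area = 135.82 mm². So its area = 135.82 mm². Layer 11 is larger (148.99 vs 135.82 mm²).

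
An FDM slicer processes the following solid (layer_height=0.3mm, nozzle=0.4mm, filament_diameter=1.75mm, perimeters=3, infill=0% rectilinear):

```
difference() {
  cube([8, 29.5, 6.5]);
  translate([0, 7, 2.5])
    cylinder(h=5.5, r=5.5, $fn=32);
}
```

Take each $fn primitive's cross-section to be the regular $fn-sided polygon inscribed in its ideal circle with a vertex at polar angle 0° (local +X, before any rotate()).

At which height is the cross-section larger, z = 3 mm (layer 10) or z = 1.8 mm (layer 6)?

Layer 10 (z = 3): the cube (footprint 8×29.5) is included at this height (area 236.00 mm²); the r=5.5 cylinder at (0, 7) gives a regular 32-gon of circumradius 5.5 (constant along its height) (area = (32/2)·5.500²·sin(360°/32) = 94.42 mm²); Taking the first minus the rest: starting from the 8×29.5 cube (236.00 mm²), the r=5.5 cylinder at (0, 7) partially overlaps it — only the 47.21 mm² overlap (of its 94.42 mm²) is removed, clipping the outline — area = 188.79 mm². So its area = 188.79 mm². Layer 6 (z = 1.8): the 8×29.5 cube contributes its full rectangle (area 236.00 mm²); the cylinder at (0, 7) is not intersected at this z (z outside [2.5, 8]); Subtracting the remaining from the first: none of the subtracted shapes is present at this height, so the 8×29.5 cube is unchanged — area = 236.00 mm². So its area = 236.00 mm². Layer 6 is larger (236.00 vs 188.79 mm²).

layer 6 (z = 1.8 mm)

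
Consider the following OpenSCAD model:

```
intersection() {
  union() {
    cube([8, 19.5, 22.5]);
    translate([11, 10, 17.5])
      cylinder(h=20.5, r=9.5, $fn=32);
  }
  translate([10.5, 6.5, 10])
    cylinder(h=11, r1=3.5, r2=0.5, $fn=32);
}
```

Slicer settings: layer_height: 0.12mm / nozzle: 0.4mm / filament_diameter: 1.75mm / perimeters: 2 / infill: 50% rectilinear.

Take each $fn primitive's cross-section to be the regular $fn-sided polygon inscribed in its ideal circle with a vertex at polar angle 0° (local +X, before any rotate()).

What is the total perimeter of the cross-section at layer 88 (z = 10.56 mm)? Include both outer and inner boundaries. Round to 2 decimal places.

9.24 mm

At z = 10.56 mm: the 8×19.5 cube contributes its full rectangle (perimeter 55.00 mm); the cylinder at (11, 10) is absent (z outside [17.5, 38]); Combining (union): only the 8×19.5 cube is present, so the union is just that shape — boundary = 55.00 mm; the cone at (10.5, 6.5) (r1=3.5→r2=0.5) has section circumradius 3.347 here — a regular 32-gon (perimeter = 2·32·3.347·sin(180°/32) = 21.00 mm); After intersecting: the cone at (10.5, 6.5) partially overlaps that combined region; clipping to the common part keeps 2.53 mm² — boundary = 9.24 mm. Overall, the cross-section is a single solid region. Total boundary length (outer) = 9.24 mm.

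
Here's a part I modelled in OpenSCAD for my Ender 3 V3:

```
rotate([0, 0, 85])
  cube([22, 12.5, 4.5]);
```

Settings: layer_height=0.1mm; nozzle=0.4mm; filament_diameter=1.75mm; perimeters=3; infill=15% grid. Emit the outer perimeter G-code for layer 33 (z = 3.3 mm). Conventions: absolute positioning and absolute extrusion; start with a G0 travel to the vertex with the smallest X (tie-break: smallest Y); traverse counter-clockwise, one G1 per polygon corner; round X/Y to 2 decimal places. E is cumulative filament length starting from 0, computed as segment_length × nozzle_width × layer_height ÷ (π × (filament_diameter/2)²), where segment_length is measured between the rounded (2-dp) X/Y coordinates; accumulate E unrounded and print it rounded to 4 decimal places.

At z = 3.3 mm: the 22×12.5 cube contributes its full rectangle; (whole slice rotated 85° about Z — lengths, areas and connectivity unchanged). The outline is a single polygon with 4 vertices. Extrusion per mm of travel: 0.4 × 0.1 / (π × 0.875²) = 0.016630. Accumulating E over each segment gives final E = 1.1477.

G0 X-12.45 Y1.09 Z3.30
G1 X0.00 Y0.00 E0.2078
G1 X1.92 Y21.92 E0.5738
G1 X-10.54 Y23.01 E0.7818
G1 X-12.45 Y1.09 E1.1477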